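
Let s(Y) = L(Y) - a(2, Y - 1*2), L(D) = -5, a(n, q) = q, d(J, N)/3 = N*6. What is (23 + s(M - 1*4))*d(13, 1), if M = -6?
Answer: 540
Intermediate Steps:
d(J, N) = 18*N (d(J, N) = 3*(N*6) = 3*(6*N) = 18*N)
s(Y) = -3 - Y (s(Y) = -5 - (Y - 1*2) = -5 - (Y - 2) = -5 - (-2 + Y) = -5 + (2 - Y) = -3 - Y)
(23 + s(M - 1*4))*d(13, 1) = (23 + (-3 - (-6 - 1*4)))*(18*1) = (23 + (-3 - (-6 - 4)))*18 = (23 + (-3 - 1*(-10)))*18 = (23 + (-3 + 10))*18 = (23 + 7)*18 = 30*18 = 540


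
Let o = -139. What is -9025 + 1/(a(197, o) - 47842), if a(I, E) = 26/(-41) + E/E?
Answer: -17702600716/1961507 ≈ -9025.0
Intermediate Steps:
a(I, E) = 15/41 (a(I, E) = 26*(-1/41) + 1 = -26/41 + 1 = 15/41)
-9025 + 1/(a(197, o) - 47842) = -9025 + 1/(15/41 - 47842) = -9025 + 1/(-1961507/41) = -9025 - 41/1961507 = -17702600716/1961507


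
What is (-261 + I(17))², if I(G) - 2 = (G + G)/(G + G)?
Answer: 66564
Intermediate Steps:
I(G) = 3 (I(G) = 2 + (G + G)/(G + G) = 2 + (2*G)/((2*G)) = 2 + (2*G)*(1/(2*G)) = 2 + 1 = 3)
(-261 + I(17))² = (-261 + 3)² = (-258)² = 66564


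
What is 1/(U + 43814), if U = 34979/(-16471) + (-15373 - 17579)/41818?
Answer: 49198877/2155456346577 ≈ 2.2825e-5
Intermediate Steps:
U = -143250301/49198877 (U = 34979*(-1/16471) - 32952*1/41818 = -4997/2353 - 16476/20909 = -143250301/49198877 ≈ -2.9117)
1/(U + 43814) = 1/(-143250301/49198877 + 43814) = 1/(2155456346577/49198877) = 49198877/2155456346577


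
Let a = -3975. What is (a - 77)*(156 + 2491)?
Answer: -10725644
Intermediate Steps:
(a - 77)*(156 + 2491) = (-3975 - 77)*(156 + 2491) = -4052*2647 = -10725644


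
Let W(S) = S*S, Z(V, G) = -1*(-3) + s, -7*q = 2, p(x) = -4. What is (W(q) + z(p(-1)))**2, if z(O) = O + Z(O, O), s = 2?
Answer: 2809/2401 ≈ 1.1699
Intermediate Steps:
q = -2/7 (q = -1/7*2 = -2/7 ≈ -0.28571)
Z(V, G) = 5 (Z(V, G) = -1*(-3) + 2 = 3 + 2 = 5)
W(S) = S**2
z(O) = 5 + O (z(O) = O + 5 = 5 + O)
(W(q) + z(p(-1)))**2 = ((-2/7)**2 + (5 - 4))**2 = (4/49 + 1)**2 = (53/49)**2 = 2809/2401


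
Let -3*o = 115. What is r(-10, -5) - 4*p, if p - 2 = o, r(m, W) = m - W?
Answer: 421/3 ≈ 140.33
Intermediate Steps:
o = -115/3 (o = -⅓*115 = -115/3 ≈ -38.333)
p = -109/3 (p = 2 - 115/3 = -109/3 ≈ -36.333)
r(-10, -5) - 4*p = (-10 - 1*(-5)) - 4*(-109/3) = (-10 + 5) + 436/3 = -5 + 436/3 = 421/3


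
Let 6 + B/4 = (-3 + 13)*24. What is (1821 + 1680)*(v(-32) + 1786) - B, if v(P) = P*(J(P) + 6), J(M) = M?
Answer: 9164682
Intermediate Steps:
B = 936 (B = -24 + 4*((-3 + 13)*24) = -24 + 4*(10*24) = -24 + 4*240 = -24 + 960 = 936)
v(P) = P*(6 + P) (v(P) = P*(P + 6) = P*(6 + P))
(1821 + 1680)*(v(-32) + 1786) - B = (1821 + 1680)*(-32*(6 - 32) + 1786) - 1*936 = 3501*(-32*(-26) + 1786) - 936 = 3501*(832 + 1786) - 936 = 3501*2618 - 936 = 9165618 - 936 = 9164682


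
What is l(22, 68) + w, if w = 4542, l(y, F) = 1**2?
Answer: 4543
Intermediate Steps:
l(y, F) = 1
l(22, 68) + w = 1 + 4542 = 4543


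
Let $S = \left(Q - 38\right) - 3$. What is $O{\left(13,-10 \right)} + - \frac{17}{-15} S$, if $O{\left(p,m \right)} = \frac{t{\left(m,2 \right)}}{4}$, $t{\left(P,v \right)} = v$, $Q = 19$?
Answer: $- \frac{733}{30} \approx -24.433$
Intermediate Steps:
$S = -22$ ($S = \left(19 - 38\right) - 3 = -19 - 3 = -22$)
$O{\left(p,m \right)} = \frac{1}{2}$ ($O{\left(p,m \right)} = \frac{2}{4} = 2 \cdot \frac{1}{4} = \frac{1}{2}$)
$O{\left(13,-10 \right)} + - \frac{17}{-15} S = \frac{1}{2} + - \frac{17}{-15} \left(-22\right) = \frac{1}{2} + \left(-17\right) \left(- \frac{1}{15}\right) \left(-22\right) = \frac{1}{2} + \frac{17}{15} \left(-22\right) = \frac{1}{2} - \frac{374}{15} = - \frac{733}{30}$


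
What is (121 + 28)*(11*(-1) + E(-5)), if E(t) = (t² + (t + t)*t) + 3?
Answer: 9983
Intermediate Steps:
E(t) = 3 + 3*t² (E(t) = (t² + (2*t)*t) + 3 = (t² + 2*t²) + 3 = 3*t² + 3 = 3 + 3*t²)
(121 + 28)*(11*(-1) + E(-5)) = (121 + 28)*(11*(-1) + (3 + 3*(-5)²)) = 149*(-11 + (3 + 3*25)) = 149*(-11 + (3 + 75)) = 149*(-11 + 78) = 149*67 = 9983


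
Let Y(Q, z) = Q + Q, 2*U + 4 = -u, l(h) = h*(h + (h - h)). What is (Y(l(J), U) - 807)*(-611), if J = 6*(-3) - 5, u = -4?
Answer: -153361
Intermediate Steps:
J = -23 (J = -18 - 5 = -23)
l(h) = h**2 (l(h) = h*(h + 0) = h*h = h**2)
U = 0 (U = -2 + (-1*(-4))/2 = -2 + (1/2)*4 = -2 + 2 = 0)
Y(Q, z) = 2*Q
(Y(l(J), U) - 807)*(-611) = (2*(-23)**2 - 807)*(-611) = (2*529 - 807)*(-611) = (1058 - 807)*(-611) = 251*(-611) = -153361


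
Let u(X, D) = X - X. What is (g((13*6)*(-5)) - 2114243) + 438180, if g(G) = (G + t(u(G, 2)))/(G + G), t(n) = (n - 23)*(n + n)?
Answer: -3352125/2 ≈ -1.6761e+6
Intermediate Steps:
u(X, D) = 0
t(n) = 2*n*(-23 + n) (t(n) = (-23 + n)*(2*n) = 2*n*(-23 + n))
g(G) = ½ (g(G) = (G + 2*0*(-23 + 0))/(G + G) = (G + 2*0*(-23))/((2*G)) = (G + 0)*(1/(2*G)) = G*(1/(2*G)) = ½)
(g((13*6)*(-5)) - 2114243) + 438180 = (½ - 2114243) + 438180 = -4228485/2 + 438180 = -3352125/2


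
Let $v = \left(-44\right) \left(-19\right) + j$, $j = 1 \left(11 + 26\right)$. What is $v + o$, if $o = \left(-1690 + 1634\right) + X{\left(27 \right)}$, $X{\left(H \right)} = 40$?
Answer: $857$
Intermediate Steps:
$j = 37$ ($j = 1 \cdot 37 = 37$)
$v = 873$ ($v = \left(-44\right) \left(-19\right) + 37 = 836 + 37 = 873$)
$o = -16$ ($o = \left(-1690 + 1634\right) + 40 = -56 + 40 = -16$)
$v + o = 873 - 16 = 857$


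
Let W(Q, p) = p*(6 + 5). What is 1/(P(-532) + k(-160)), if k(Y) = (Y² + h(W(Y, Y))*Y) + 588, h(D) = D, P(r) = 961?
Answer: 1/308749 ≈ 3.2389e-6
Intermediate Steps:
W(Q, p) = 11*p (W(Q, p) = p*11 = 11*p)
k(Y) = 588 + 12*Y² (k(Y) = (Y² + (11*Y)*Y) + 588 = (Y² + 11*Y²) + 588 = 12*Y² + 588 = 588 + 12*Y²)
1/(P(-532) + k(-160)) = 1/(961 + (588 + 12*(-160)²)) = 1/(961 + (588 + 12*25600)) = 1/(961 + (588 + 307200)) = 1/(961 + 307788) = 1/308749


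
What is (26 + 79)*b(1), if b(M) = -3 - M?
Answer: -420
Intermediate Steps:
(26 + 79)*b(1) = (26 + 79)*(-3 - 1*1) = 105*(-3 - 1) = 105*(-4) = -420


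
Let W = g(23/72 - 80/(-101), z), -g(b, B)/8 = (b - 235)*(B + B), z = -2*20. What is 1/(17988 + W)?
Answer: -909/119715868 ≈ -7.5930e-6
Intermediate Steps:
z = -40
g(b, B) = -16*B*(-235 + b) (g(b, B) = -8*(b - 235)*(B + B) = -8*(-235 + b)*2*B = -16*B*(-235 + b))
W = -136066960/909 (W = 16*(-40)*(235 - (23/72 - 80/(-101))) = 16*(-40)*(235 - (23*(1/72) - 80*(-1/101))) = 16*(-40)*(235 - (23/72 + 80/101)) = 16*(-40)*(235 - 1*8083/7272) = 16*(-40)*(235 - 8083/7272) = 16*(-40)*(1700837/7272) = -136066960/909 ≈ -1.4969e+5)
1/(17988 + W) = 1/(17988 - 136066960/909) = 1/(-119715868/909) = -909/119715868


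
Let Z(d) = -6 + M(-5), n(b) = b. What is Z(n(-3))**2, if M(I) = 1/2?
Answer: 121/4 ≈ 30.250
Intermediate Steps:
M(I) = 1/2
Z(d) = -11/2 (Z(d) = -6 + 1/2 = -11/2)
Z(n(-3))**2 = (-11/2)**2 = 121/4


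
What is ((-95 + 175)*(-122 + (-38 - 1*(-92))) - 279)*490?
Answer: -2802310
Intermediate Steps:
((-95 + 175)*(-122 + (-38 - 1*(-92))) - 279)*490 = (80*(-122 + (-38 + 92)) - 279)*490 = (80*(-122 + 54) - 279)*490 = (80*(-68) - 279)*490 = (-5440 - 279)*490 = -5719*490 = -2802310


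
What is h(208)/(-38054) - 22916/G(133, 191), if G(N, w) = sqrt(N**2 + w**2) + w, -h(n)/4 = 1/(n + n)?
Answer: 17322311114585/70006269424 - 22916*sqrt(54170)/17689 ≈ -54.080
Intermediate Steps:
h(n) = -2/n (h(n) = -4/(n + n) = -4*1/(2*n) = -2/n)
G(N, w) = w + sqrt(N**2 + w**2)
h(208)/(-38054) - 22916/G(133, 191) = -2/208/(-38054) - 22916/(191 + sqrt(133**2 + 191**2)) = -2*1/208*(-1/38054) - 22916/(191 + sqrt(17689 + 36481)) = -1/104*(-1/38054) - 22916/(191 + sqrt(54170)) = 1/3957616 - 22916/(191 + sqrt(54170))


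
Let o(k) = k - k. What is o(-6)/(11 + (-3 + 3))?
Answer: 0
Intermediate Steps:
o(k) = 0
o(-6)/(11 + (-3 + 3)) = 0/(11 + (-3 + 3)) = 0/(11 + 0) = 0/11 = (1/11)*0 = 0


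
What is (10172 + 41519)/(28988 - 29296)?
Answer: -51691/308 ≈ -167.83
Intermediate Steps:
(10172 + 41519)/(28988 - 29296) = 51691/(-308) = 51691*(-1/308) = -51691/308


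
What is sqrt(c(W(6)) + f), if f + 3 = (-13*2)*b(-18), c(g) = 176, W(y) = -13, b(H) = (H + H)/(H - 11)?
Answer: sqrt(118349)/29 ≈ 11.863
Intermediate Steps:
b(H) = 2*H/(-11 + H) (b(H) = (2*H)/(-11 + H) = 2*H/(-11 + H))
f = -1023/29 (f = -3 + (-13*2)*(2*(-18)/(-11 - 18)) = -3 - 52*(-18)/(-29) = -3 - 52*(-18)*(-1)/29 = -3 - 26*36/29 = -3 - 936/29 = -1023/29 ≈ -35.276)
sqrt(c(W(6)) + f) = sqrt(176 - 1023/29) = sqrt(4081/29) = sqrt(118349)/29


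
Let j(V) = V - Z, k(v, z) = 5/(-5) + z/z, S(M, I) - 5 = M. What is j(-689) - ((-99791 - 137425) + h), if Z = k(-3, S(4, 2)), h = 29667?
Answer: 206860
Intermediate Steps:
S(M, I) = 5 + M
k(v, z) = 0 (k(v, z) = 5*(-⅕) + 1 = -1 + 1 = 0)
Z = 0
j(V) = V (j(V) = V - 1*0 = V + 0 = V)
j(-689) - ((-99791 - 137425) + h) = -689 - ((-99791 - 137425) + 29667) = -689 - (-237216 + 29667) = -689 - 1*(-207549) = -689 + 207549 = 206860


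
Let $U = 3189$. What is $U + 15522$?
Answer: $18711$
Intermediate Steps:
$U + 15522 = 3189 + 15522 = 18711$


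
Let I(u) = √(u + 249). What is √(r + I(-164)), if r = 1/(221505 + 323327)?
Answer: √(8513 + 4638154816*√85)/68104 ≈ 3.0364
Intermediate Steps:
I(u) = √(249 + u)
r = 1/544832 ≈ 1.8354e-6
√(r + I(-164)) = √(1/544832 + √(249 - 164)) = √(1/544832 + √85)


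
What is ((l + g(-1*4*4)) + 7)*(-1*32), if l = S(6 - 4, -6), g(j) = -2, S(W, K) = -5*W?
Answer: 160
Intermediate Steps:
l = -10 (l = -5*(6 - 4) = -5*2 = -10)
((l + g(-1*4*4)) + 7)*(-1*32) = ((-10 - 2) + 7)*(-1*32) = (-12 + 7)*(-32) = -5*(-32) = 160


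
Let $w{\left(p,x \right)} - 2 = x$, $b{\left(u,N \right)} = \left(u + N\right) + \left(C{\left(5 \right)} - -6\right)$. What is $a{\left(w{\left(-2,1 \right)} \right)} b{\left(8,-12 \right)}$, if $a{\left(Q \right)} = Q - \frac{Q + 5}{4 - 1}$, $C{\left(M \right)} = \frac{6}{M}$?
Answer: $\frac{16}{15} \approx 1.0667$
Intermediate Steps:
$b{\left(u,N \right)} = \frac{36}{5} + N + u$ ($b{\left(u,N \right)} = \left(u + N\right) + \left(\frac{6}{5} - -6\right) = \left(N + u\right) + \left(6 \cdot \frac{1}{5} + 6\right) = \left(N + u\right) + \left(\frac{6}{5} + 6\right) = \left(N + u\right) + \frac{36}{5} = \frac{36}{5} + N + u$)
$w{\left(p,x \right)} = 2 + x$
$a{\left(Q \right)} = - \frac{5}{3} + \frac{2 Q}{3}$ ($a{\left(Q \right)} = Q - \frac{5 + Q}{3} = Q - \left(5 + Q\right) \frac{1}{3} = Q - \left(\frac{5}{3} + \frac{Q}{3}\right) = - \frac{5}{3} + \frac{2 Q}{3}$)
$a{\left(w{\left(-2,1 \right)} \right)} b{\left(8,-12 \right)} = \left(- \frac{5}{3} + \frac{2 \left(2 + 1\right)}{3}\right) \left(\frac{36}{5} - 12 + 8\right) = \left(- \frac{5}{3} + \frac{2}{3} \cdot 3\right) \frac{16}{5} = \left(- \frac{5}{3} + 2\right) \frac{16}{5} = \frac{1}{3} \cdot \frac{16}{5} = \frac{16}{15}$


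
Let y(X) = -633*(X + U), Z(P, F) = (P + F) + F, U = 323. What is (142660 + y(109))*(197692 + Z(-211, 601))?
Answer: -25986941668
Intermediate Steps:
Z(P, F) = P + 2*F (Z(P, F) = (F + P) + F = P + 2*F)
y(X) = -204459 - 633*X (y(X) = -633*(X + 323) = -633*(323 + X) = -204459 - 633*X)
(142660 + y(109))*(197692 + Z(-211, 601)) = (142660 + (-204459 - 633*109))*(197692 + (-211 + 2*601)) = (142660 + (-204459 - 68997))*(197692 + (-211 + 1202)) = (142660 - 273456)*(197692 + 991) = -130796*198683 = -25986941668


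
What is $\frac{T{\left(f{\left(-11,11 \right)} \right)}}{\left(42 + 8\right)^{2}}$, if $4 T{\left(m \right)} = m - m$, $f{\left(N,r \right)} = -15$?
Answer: $0$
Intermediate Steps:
$T{\left(m \right)} = 0$ ($T{\left(m \right)} = \frac{m - m}{4} = \frac{1}{4} \cdot 0 = 0$)
$\frac{T{\left(f{\left(-11,11 \right)} \right)}}{\left(42 + 8\right)^{2}} = \frac{0}{\left(42 + 8\right)^{2}} = \frac{0}{50^{2}} = \frac{0}{2500} = 0 \cdot \frac{1}{2500} = 0$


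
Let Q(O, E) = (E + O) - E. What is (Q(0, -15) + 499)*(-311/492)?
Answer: -155189/492 ≈ -315.42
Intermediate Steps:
Q(O, E) = O
(Q(0, -15) + 499)*(-311/492) = (0 + 499)*(-311/492) = 499*(-311*1/492) = 499*(-311/492) = -155189/492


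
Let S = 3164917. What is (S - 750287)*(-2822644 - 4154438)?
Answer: -16847071509660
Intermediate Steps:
(S - 750287)*(-2822644 - 4154438) = (3164917 - 750287)*(-2822644 - 4154438) = 2414630*(-6977082) = -16847071509660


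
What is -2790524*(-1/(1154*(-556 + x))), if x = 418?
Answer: -697631/39813 ≈ -17.523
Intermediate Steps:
-2790524*(-1/(1154*(-556 + x))) = -2790524*(-1/(1154*(-556 + 418))) = -2790524/((-138*(-1154))) = -2790524/159252 = -2790524*1/159252 = -697631/39813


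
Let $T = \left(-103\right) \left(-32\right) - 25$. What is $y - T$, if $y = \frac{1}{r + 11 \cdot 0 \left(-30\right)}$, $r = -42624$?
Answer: $- \frac{139423105}{42624} \approx -3271.0$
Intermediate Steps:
$y = - \frac{1}{42624}$ ($y = \frac{1}{-42624 + 11 \cdot 0 \left(-30\right)} = \frac{1}{-42624 + 0 \left(-30\right)} = \frac{1}{-42624 + 0} = \frac{1}{-42624} = - \frac{1}{42624} \approx -2.3461 \cdot 10^{-5}$)
$T = 3271$ ($T = 3296 - 25 = 3271$)
$y - T = - \frac{1}{42624} - 3271 = - \frac{139423105}{42624}$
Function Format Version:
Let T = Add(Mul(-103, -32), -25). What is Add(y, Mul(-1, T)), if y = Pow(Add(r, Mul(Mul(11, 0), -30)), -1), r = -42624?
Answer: Rational(-139423105, 42624) ≈ -3271.0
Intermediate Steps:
y = Rational(-1, 42624) (y = Pow(Add(-42624, Mul(Mul(11, 0), -30)), -1) = Pow(Add(-42624, Mul(0, -30)), -1) = Pow(Add(-42624, 0), -1) = Pow(-42624, -1) = Rational(-1, 42624) ≈ -2.3461e-5)
T = 3271 (T = Add(3296, -25) = 3271)
Add(y, Mul(-1, T)) = Add(Rational(-1, 42624), Mul(-1, 3271)) = Add(Rational(-1, 42624), -3271) = Rational(-139423105, 42624)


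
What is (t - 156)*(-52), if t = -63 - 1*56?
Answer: 14300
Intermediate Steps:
t = -119 (t = -63 - 56 = -119)
(t - 156)*(-52) = (-119 - 156)*(-52) = -275*(-52) = 14300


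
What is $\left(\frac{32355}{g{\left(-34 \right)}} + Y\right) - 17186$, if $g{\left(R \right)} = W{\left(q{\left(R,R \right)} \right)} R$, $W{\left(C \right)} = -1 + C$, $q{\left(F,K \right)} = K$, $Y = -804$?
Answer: $- \frac{4275149}{238} \approx -17963.0$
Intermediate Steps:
$g{\left(R \right)} = R \left(-1 + R\right)$ ($g{\left(R \right)} = \left(-1 + R\right) R = R \left(-1 + R\right)$)
$\left(\frac{32355}{g{\left(-34 \right)}} + Y\right) - 17186 = \left(\frac{32355}{\left(-34\right) \left(-1 - 34\right)} - 804\right) - 17186 = \left(\frac{32355}{\left(-34\right) \left(-35\right)} - 804\right) - 17186 = \left(\frac{32355}{1190} - 804\right) - 17186 = \left(32355 \cdot \frac{1}{1190} - 804\right) - 17186 = \left(\frac{6471}{238} - 804\right) - 17186 = - \frac{184881}{238} - 17186 = - \frac{4275149}{238}$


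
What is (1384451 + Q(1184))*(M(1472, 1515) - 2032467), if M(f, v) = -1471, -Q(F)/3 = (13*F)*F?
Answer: 108384351870154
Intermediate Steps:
Q(F) = -39*F**2 (Q(F) = -3*13*F*F = -39*F**2)
(1384451 + Q(1184))*(M(1472, 1515) - 2032467) = (1384451 - 39*1184**2)*(-1471 - 2032467) = (1384451 - 39*1401856)*(-2033938) = (1384451 - 54672384)*(-2033938) = -53287933*(-2033938) = 108384351870154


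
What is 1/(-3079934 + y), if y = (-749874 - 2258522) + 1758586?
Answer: -1/4329744 ≈ -2.3096e-7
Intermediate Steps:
y = -1249810 (y = -3008396 + 1758586 = -1249810)
1/(-3079934 + y) = 1/(-3079934 - 1249810) = 1/(-4329744) = -1/4329744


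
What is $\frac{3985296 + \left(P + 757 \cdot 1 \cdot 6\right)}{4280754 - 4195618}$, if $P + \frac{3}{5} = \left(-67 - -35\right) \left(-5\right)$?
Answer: $\frac{19949987}{425680} \approx 46.866$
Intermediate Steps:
$P = \frac{797}{5}$ ($P = - \frac{3}{5} + \left(-67 - -35\right) \left(-5\right) = - \frac{3}{5} + \left(-67 + 35\right) \left(-5\right) = - \frac{3}{5} - -160 = - \frac{3}{5} + 160 = \frac{797}{5} \approx 159.4$)
$\frac{3985296 + \left(P + 757 \cdot 1 \cdot 6\right)}{4280754 - 4195618} = \frac{3985296 + \left(\frac{797}{5} + 757 \cdot 1 \cdot 6\right)}{4280754 - 4195618} = \frac{3985296 + \left(\frac{797}{5} + 757 \cdot 6\right)}{85136} = \left(3985296 + \left(\frac{797}{5} + 4542\right)\right) \frac{1}{85136} = \left(3985296 + \frac{23507}{5}\right) \frac{1}{85136} = \frac{19949987}{5} \cdot \frac{1}{85136} = \frac{19949987}{425680}$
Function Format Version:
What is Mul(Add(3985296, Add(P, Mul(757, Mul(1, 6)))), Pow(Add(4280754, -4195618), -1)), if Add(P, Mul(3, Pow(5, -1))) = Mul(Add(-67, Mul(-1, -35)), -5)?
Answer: Rational(19949987, 425680) ≈ 46.866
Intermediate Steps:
P = Rational(797, 5) (P = Add(Rational(-3, 5), Mul(Add(-67, Mul(-1, -35)), -5)) = Add(Rational(-3, 5), Mul(Add(-67, 35), -5)) = Add(Rational(-3, 5), Mul(-32, -5)) = Add(Rational(-3, 5), 160) = Rational(797, 5) ≈ 159.40)
Mul(Add(3985296, Add(P, Mul(757, Mul(1, 6)))), Pow(Add(4280754, -4195618), -1)) = Mul(Add(3985296, Add(Rational(797, 5), Mul(757, Mul(1, 6)))), Pow(Add(4280754, -4195618), -1)) = Mul(Add(3985296, Add(Rational(797, 5), Mul(757, 6))), Pow(85136, -1)) = Mul(Add(3985296, Add(Rational(797, 5), 4542)), Rational(1, 85136)) = Mul(Add(3985296, Rational(23507, 5)), Rational(1, 85136)) = Mul(Rational(19949987, 5), Rational(1, 85136)) = Rational(19949987, 425680)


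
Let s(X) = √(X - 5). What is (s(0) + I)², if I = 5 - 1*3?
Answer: (2 + I*√5)² ≈ -1.0 + 8.9443*I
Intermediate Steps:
s(X) = √(-5 + X)
I = 2 (I = 5 - 3 = 2)
(s(0) + I)² = (√(-5 + 0) + 2)² = (√(-5) + 2)² = (I*√5 + 2)² = (2 + I*√5)²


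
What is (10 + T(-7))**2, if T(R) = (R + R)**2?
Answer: 42436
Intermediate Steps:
T(R) = 4*R**2 (T(R) = (2*R)**2 = 4*R**2)
(10 + T(-7))**2 = (10 + 4*(-7)**2)**2 = (10 + 4*49)**2 = (10 + 196)**2 = 206**2 = 42436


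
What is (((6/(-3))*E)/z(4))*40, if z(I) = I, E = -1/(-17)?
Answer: -20/17 ≈ -1.1765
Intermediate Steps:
E = 1/17 (E = -1*(-1/17) = 1/17 ≈ 0.058824)
(((6/(-3))*E)/z(4))*40 = (((6/(-3))*(1/17))/4)*40 = (((6*(-⅓))*(1/17))*(¼))*40 = (-2*1/17*(¼))*40 = -2/17*¼*40 = -1/34*40 = -20/17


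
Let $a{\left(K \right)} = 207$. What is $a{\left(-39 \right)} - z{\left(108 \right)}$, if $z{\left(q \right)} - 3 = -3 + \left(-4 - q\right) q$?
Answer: $12303$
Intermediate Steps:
$z{\left(q \right)} = q \left(-4 - q\right)$ ($z{\left(q \right)} = 3 + \left(-3 + \left(-4 - q\right) q\right) = 3 + \left(-3 + q \left(-4 - q\right)\right) = q \left(-4 - q\right)$)
$a{\left(-39 \right)} - z{\left(108 \right)} = 207 - \left(-1\right) 108 \left(4 + 108\right) = 207 - \left(-1\right) 108 \cdot 112 = 207 - -12096 = 207 + 12096 = 12303$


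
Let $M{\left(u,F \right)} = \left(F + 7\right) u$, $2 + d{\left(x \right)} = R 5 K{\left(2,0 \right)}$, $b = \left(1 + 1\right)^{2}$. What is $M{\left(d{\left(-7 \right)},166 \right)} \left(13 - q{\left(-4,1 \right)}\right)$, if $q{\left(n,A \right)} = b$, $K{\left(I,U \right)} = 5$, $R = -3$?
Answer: $-119889$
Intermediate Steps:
$b = 4$ ($b = 2^{2} = 4$)
$d{\left(x \right)} = -77$ ($d{\left(x \right)} = -2 + \left(-3\right) 5 \cdot 5 = -2 - 75 = -77$)
$M{\left(u,F \right)} = u \left(7 + F\right)$ ($M{\left(u,F \right)} = \left(7 + F\right) u = u \left(7 + F\right)$)
$q{\left(n,A \right)} = 4$
$M{\left(d{\left(-7 \right)},166 \right)} \left(13 - q{\left(-4,1 \right)}\right) = - 77 \left(7 + 166\right) \left(13 - 4\right) = \left(-77\right) 173 \left(13 - 4\right) = \left(-13321\right) 9 = -119889$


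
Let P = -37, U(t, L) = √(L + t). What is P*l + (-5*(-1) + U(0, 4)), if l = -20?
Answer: 747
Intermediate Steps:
P*l + (-5*(-1) + U(0, 4)) = -37*(-20) + (-5*(-1) + √(4 + 0)) = 740 + (5 + √4) = 740 + (5 + 2) = 740 + 7 = 747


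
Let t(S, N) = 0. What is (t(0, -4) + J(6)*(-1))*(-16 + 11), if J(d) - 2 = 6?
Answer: 40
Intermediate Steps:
J(d) = 8 (J(d) = 2 + 6 = 8)
(t(0, -4) + J(6)*(-1))*(-16 + 11) = (0 + 8*(-1))*(-16 + 11) = (0 - 8)*(-5) = -8*(-5) = 40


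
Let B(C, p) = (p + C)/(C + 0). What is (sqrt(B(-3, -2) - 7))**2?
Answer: -16/3 ≈ -5.3333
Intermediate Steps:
B(C, p) = (C + p)/C
(sqrt(B(-3, -2) - 7))**2 = (sqrt((-3 - 2)/(-3) - 7))**2 = (sqrt(-1/3*(-5) - 7))**2 = (sqrt(5/3 - 7))**2 = (sqrt(-16/3))**2 = (4*I*sqrt(3)/3)**2 = -16/3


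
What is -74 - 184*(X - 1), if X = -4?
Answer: 846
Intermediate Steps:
-74 - 184*(X - 1) = -74 - 184*(-4 - 1) = -74 - 184*(-5) = -74 - 46*(-20) = -74 + 920 = 846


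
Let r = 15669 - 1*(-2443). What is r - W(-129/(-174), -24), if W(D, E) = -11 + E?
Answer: 18147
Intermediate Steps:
r = 18112 (r = 15669 + 2443 = 18112)
r - W(-129/(-174), -24) = 18112 - (-11 - 24) = 18112 - 1*(-35) = 18112 + 35 = 18147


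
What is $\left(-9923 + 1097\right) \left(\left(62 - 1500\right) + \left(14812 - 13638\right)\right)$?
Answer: $2330064$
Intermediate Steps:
$\left(-9923 + 1097\right) \left(\left(62 - 1500\right) + \left(14812 - 13638\right)\right) = - 8826 \left(\left(62 - 1500\right) + \left(14812 - 13638\right)\right) = - 8826 \left(-1438 + 1174\right) = \left(-8826\right) \left(-264\right) = 2330064$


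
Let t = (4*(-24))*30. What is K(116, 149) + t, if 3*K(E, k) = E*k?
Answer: 8644/3 ≈ 2881.3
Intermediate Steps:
K(E, k) = E*k/3 (K(E, k) = (E*k)/3 = E*k/3)
t = -2880 (t = -96*30 = -2880)
K(116, 149) + t = (1/3)*116*149 - 2880 = 17284/3 - 2880 = 8644/3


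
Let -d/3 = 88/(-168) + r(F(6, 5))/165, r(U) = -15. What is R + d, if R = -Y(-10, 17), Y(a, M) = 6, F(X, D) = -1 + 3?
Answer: -320/77 ≈ -4.1558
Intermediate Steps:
F(X, D) = 2
R = -6 (R = -1*6 = -6)
d = 142/77 (d = -3*(88/(-168) - 15/165) = -3*(88*(-1/168) - 15*1/165) = -3*(-11/21 - 1/11) = -3*(-142/231) = 142/77 ≈ 1.8442)
R + d = -6 + 142/77 = -320/77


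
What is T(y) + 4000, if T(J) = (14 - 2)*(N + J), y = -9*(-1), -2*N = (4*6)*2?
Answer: 3820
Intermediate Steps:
N = -24 (N = -4*6*2/2 = -12*2 = -1/2*48 = -24)
y = 9
T(J) = -288 + 12*J (T(J) = (14 - 2)*(-24 + J) = 12*(-24 + J) = -288 + 12*J)
T(y) + 4000 = (-288 + 12*9) + 4000 = (-288 + 108) + 4000 = -180 + 4000 = 3820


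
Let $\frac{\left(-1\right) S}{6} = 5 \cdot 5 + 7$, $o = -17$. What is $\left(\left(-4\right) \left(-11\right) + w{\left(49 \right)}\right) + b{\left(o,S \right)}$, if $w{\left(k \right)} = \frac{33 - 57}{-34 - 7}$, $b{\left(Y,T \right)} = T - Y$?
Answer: $- \frac{5347}{41} \approx -130.41$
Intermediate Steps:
$S = -192$ ($S = - 6 \left(5 \cdot 5 + 7\right) = - 6 \left(25 + 7\right) = \left(-6\right) 32 = -192$)
$w{\left(k \right)} = \frac{24}{41}$ ($w{\left(k \right)} = - \frac{24}{-41} = \left(-24\right) \left(- \frac{1}{41}\right) = \frac{24}{41}$)
$\left(\left(-4\right) \left(-11\right) + w{\left(49 \right)}\right) + b{\left(o,S \right)} = \left(\left(-4\right) \left(-11\right) + \frac{24}{41}\right) - 175 = \left(44 + \frac{24}{41}\right) + \left(-192 + 17\right) = \frac{1828}{41} - 175 = - \frac{5347}{41}$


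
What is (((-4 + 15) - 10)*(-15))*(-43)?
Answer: 645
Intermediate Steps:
(((-4 + 15) - 10)*(-15))*(-43) = ((11 - 10)*(-15))*(-43) = (1*(-15))*(-43) = -15*(-43) = 645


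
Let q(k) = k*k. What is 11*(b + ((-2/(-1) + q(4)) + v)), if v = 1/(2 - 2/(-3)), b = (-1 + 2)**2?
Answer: 1705/8 ≈ 213.13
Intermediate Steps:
q(k) = k**2
b = 1 (b = 1**2 = 1)
v = 3/8 (v = 1/(2 - 2*(-1/3)) = 1/(2 + 2/3) = 1/(8/3) = 3/8 ≈ 0.37500)
11*(b + ((-2/(-1) + q(4)) + v)) = 11*(1 + ((-2/(-1) + 4**2) + 3/8)) = 11*(1 + ((-2*(-1) + 16) + 3/8)) = 11*(1 + ((2 + 16) + 3/8)) = 11*(1 + (18 + 3/8)) = 11*(1 + 147/8) = 11*(155/8) = 1705/8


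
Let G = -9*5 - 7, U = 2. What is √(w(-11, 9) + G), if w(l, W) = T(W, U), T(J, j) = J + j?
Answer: I*√41 ≈ 6.4031*I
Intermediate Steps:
w(l, W) = 2 + W (w(l, W) = W + 2 = 2 + W)
G = -52 (G = -45 - 7 = -52)
√(w(-11, 9) + G) = √((2 + 9) - 52) = √(11 - 52) = √(-41) = I*√41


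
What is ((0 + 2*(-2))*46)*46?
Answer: -8464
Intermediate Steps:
((0 + 2*(-2))*46)*46 = ((0 - 4)*46)*46 = -4*46*46 = -184*46 = -8464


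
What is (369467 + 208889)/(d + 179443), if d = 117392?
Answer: 578356/296835 ≈ 1.9484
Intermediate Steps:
(369467 + 208889)/(d + 179443) = (369467 + 208889)/(117392 + 179443) = 578356/296835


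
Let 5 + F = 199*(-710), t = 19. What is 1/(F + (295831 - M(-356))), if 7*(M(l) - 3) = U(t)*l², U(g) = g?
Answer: -7/1326253 ≈ -5.2780e-6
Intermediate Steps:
M(l) = 3 + 19*l²/7 (M(l) = 3 + (19*l²)/7 = 3 + 19*l²/7)
F = -141295 (F = -5 + 199*(-710) = -5 - 141290 = -141295)
1/(F + (295831 - M(-356))) = 1/(-141295 + (295831 - (3 + (19/7)*(-356)²))) = 1/(-141295 + (295831 - (3 + (19/7)*126736))) = 1/(-141295 + (295831 - (3 + 2407984/7))) = 1/(-141295 + (295831 - 1*2408005/7)) = 1/(-141295 + (295831 - 2408005/7)) = 1/(-141295 - 337188/7) = 1/(-1326253/7) = -7/1326253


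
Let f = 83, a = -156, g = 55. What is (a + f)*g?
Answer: -4015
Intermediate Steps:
(a + f)*g = (-156 + 83)*55 = -73*55 = -4015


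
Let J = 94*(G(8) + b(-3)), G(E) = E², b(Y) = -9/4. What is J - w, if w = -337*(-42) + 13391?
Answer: -43481/2 ≈ -21741.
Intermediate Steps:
b(Y) = -9/4 (b(Y) = -9*¼ = -9/4)
J = 11609/2 (J = 94*(8² - 9/4) = 94*(64 - 9/4) = 94*(247/4) = 11609/2 ≈ 5804.5)
w = 27545 (w = 14154 + 13391 = 27545)
J - w = 11609/2 - 1*27545 = 11609/2 - 27545 = -43481/2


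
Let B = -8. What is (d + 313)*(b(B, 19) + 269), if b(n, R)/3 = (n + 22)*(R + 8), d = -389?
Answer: -106628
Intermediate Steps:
b(n, R) = 3*(8 + R)*(22 + n) (b(n, R) = 3*((n + 22)*(R + 8)) = 3*((22 + n)*(8 + R)) = 3*((8 + R)*(22 + n)) = 3*(8 + R)*(22 + n))
(d + 313)*(b(B, 19) + 269) = (-389 + 313)*((528 + 24*(-8) + 66*19 + 3*19*(-8)) + 269) = -76*((528 - 192 + 1254 - 456) + 269) = -76*(1134 + 269) = -76*1403 = -106628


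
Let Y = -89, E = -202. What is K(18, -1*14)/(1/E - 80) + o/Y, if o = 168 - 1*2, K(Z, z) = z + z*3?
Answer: -1675958/1438329 ≈ -1.1652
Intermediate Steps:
K(Z, z) = 4*z (K(Z, z) = z + 3*z = 4*z)
o = 166 (o = 168 - 2 = 166)
K(18, -1*14)/(1/E - 80) + o/Y = (4*(-1*14))/(1/(-202) - 80) + 166/(-89) = (4*(-14))/(-1/202 - 80) + 166*(-1/89) = -56/(-16161/202) - 166/89 = -56*(-202/16161) - 166/89 = 11312/16161 - 166/89 = -1675958/1438329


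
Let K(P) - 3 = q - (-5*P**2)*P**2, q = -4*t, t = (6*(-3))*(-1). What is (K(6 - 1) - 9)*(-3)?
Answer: -9141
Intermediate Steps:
t = 18 (t = -18*(-1) = 18)
q = -72 (q = -4*18 = -72)
K(P) = -69 + 5*P**4 (K(P) = 3 + (-72 - (-5*P**2)*P**2) = 3 + (-72 - (-5)*P**4) = 3 + (-72 + 5*P**4) = -69 + 5*P**4)
(K(6 - 1) - 9)*(-3) = ((-69 + 5*(6 - 1)**4) - 9)*(-3) = ((-69 + 5*5**4) - 9)*(-3) = ((-69 + 5*625) - 9)*(-3) = ((-69 + 3125) - 9)*(-3) = (3056 - 9)*(-3) = 3047*(-3) = -9141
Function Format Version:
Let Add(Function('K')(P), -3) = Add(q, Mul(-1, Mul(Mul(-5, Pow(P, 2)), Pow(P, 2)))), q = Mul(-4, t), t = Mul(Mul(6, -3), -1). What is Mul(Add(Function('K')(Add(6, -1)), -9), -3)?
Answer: -9141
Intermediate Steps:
t = 18 (t = Mul(-18, -1) = 18)
q = -72 (q = Mul(-4, 18) = -72)
Function('K')(P) = Add(-69, Mul(5, Pow(P, 4))) (Function('K')(P) = Add(3, Add(-72, Mul(-1, Mul(Mul(-5, Pow(P, 2)), Pow(P, 2))))) = Add(3, Add(-72, Mul(-1, Mul(-5, Pow(P, 4))))) = Add(3, Add(-72, Mul(5, Pow(P, 4)))) = Add(-69, Mul(5, Pow(P, 4))))
Mul(Add(Function('K')(Add(6, -1)), -9), -3) = Mul(Add(Add(-69, Mul(5, Pow(Add(6, -1), 4))), -9), -3) = Mul(Add(Add(-69, Mul(5, Pow(5, 4))), -9), -3) = Mul(Add(Add(-69, Mul(5, 625)), -9), -3) = Mul(Add(Add(-69, 3125), -9), -3) = Mul(Add(3056, -9), -3) = Mul(3047, -3) = -9141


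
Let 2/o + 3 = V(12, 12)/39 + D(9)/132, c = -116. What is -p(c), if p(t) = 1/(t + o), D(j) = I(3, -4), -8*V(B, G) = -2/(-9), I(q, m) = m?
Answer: 46811/5460964 ≈ 0.0085719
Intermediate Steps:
V(B, G) = -1/36 (V(B, G) = -(-1)/(4*(-9)) = -(-1)*(-1)/(4*9) = -⅛*2/9 = -1/36)
D(j) = -4
o = -30888/46811 (o = 2/(-3 + (-1/36/39 - 4/132)) = 2/(-3 + (-1/36*1/39 - 4*1/132)) = 2/(-3 + (-1/1404 - 1/33)) = 2/(-3 - 479/15444) = 2/(-46811/15444) = 2*(-15444/46811) = -30888/46811 ≈ -0.65985)
p(t) = 1/(-30888/46811 + t) (p(t) = 1/(t - 30888/46811) = 1/(-30888/46811 + t))
-p(c) = -46811/(-30888 + 46811*(-116)) = -46811/(-30888 - 5430076) = -46811/(-5460964) = -46811*(-1)/5460964 = -1*(-46811/5460964) = 46811/5460964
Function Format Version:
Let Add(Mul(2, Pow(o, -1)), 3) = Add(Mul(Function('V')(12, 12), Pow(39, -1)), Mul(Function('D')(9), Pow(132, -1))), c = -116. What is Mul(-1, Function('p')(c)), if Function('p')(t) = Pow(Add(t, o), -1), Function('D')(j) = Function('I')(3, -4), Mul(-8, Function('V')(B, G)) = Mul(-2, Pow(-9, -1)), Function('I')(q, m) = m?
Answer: Rational(46811, 5460964) ≈ 0.0085719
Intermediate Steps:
Function('V')(B, G) = Rational(-1, 36) (Function('V')(B, G) = Mul(Rational(-1, 8), Mul(-2, Pow(-9, -1))) = Mul(Rational(-1, 8), Mul(-2, Rational(-1, 9))) = Mul(Rational(-1, 8), Rational(2, 9)) = Rational(-1, 36))
Function('D')(j) = -4
o = Rational(-30888, 46811) (o = Mul(2, Pow(Add(-3, Add(Mul(Rational(-1, 36), Pow(39, -1)), Mul(-4, Pow(132, -1)))), -1)) = Mul(2, Pow(Add(-3, Add(Mul(Rational(-1, 36), Rational(1, 39)), Mul(-4, Rational(1, 132)))), -1)) = Mul(2, Pow(Add(-3, Add(Rational(-1, 1404), Rational(-1, 33))), -1)) = Mul(2, Pow(Add(-3, Rational(-479, 15444)), -1)) = Mul(2, Pow(Rational(-46811, 15444), -1)) = Mul(2, Rational(-15444, 46811)) = Rational(-30888, 46811) ≈ -0.65985)
Function('p')(t) = Pow(Add(Rational(-30888, 46811), t), -1) (Function('p')(t) = Pow(Add(t, Rational(-30888, 46811)), -1) = Pow(Add(Rational(-30888, 46811), t), -1))
Mul(-1, Function('p')(c)) = Mul(-1, Mul(46811, Pow(Add(-30888, Mul(46811, -116)), -1))) = Mul(-1, Mul(46811, Pow(Add(-30888, -5430076), -1))) = Mul(-1, Mul(46811, Pow(-5460964, -1))) = Mul(-1, Mul(46811, Rational(-1, 5460964))) = Mul(-1, Rational(-46811, 5460964)) = Rational(46811, 5460964)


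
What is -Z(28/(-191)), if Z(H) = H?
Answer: 28/191 ≈ 0.14660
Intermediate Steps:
-Z(28/(-191)) = -28/(-191) = -28*(-1)/191 = -1*(-28/191) = 28/191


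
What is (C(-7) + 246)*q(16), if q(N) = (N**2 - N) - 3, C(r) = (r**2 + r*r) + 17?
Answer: 85557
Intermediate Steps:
C(r) = 17 + 2*r**2 (C(r) = (r**2 + r**2) + 17 = 2*r**2 + 17 = 17 + 2*r**2)
q(N) = -3 + N**2 - N
(C(-7) + 246)*q(16) = ((17 + 2*(-7)**2) + 246)*(-3 + 16**2 - 1*16) = ((17 + 2*49) + 246)*(-3 + 256 - 16) = ((17 + 98) + 246)*237 = (115 + 246)*237 = 361*237 = 85557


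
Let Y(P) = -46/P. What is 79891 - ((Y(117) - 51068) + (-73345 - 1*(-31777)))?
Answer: 20185705/117 ≈ 1.7253e+5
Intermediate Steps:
79891 - ((Y(117) - 51068) + (-73345 - 1*(-31777))) = 79891 - ((-46/117 - 51068) + (-73345 - 1*(-31777))) = 79891 - ((-46*1/117 - 51068) + (-73345 + 31777)) = 79891 - ((-46/117 - 51068) - 41568) = 79891 - (-5975002/117 - 41568) = 79891 - 1*(-10838458/117) = 79891 + 10838458/117 = 20185705/117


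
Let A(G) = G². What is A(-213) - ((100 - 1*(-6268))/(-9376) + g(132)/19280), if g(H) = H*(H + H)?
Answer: 16017807626/353065 ≈ 45368.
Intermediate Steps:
g(H) = 2*H² (g(H) = H*(2*H) = 2*H²)
A(-213) - ((100 - 1*(-6268))/(-9376) + g(132)/19280) = (-213)² - ((100 - 1*(-6268))/(-9376) + (2*132²)/19280) = 45369 - ((100 + 6268)*(-1/9376) + (2*17424)*(1/19280)) = 45369 - (6368*(-1/9376) + 34848*(1/19280)) = 45369 - (-199/293 + 2178/1205) = 45369 - 1*398359/353065 = 45369 - 398359/353065 = 16017807626/353065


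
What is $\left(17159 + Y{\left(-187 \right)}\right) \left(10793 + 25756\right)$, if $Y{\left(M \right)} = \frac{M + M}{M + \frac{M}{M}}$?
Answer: $627217782$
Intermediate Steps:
$Y{\left(M \right)} = \frac{2 M}{1 + M}$ ($Y{\left(M \right)} = \frac{2 M}{M + 1} = \frac{2 M}{1 + M}$)
$\left(17159 + Y{\left(-187 \right)}\right) \left(10793 + 25756\right) = \left(17159 + 2 \left(-187\right) \frac{1}{1 - 187}\right) \left(10793 + 25756\right) = \left(17159 + 2 \left(-187\right) \frac{1}{-186}\right) 36549 = \left(17159 + 2 \left(-187\right) \left(- \frac{1}{186}\right)\right) 36549 = \left(17159 + \frac{187}{93}\right) 36549 = \frac{1595974}{93} \cdot 36549 = 627217782$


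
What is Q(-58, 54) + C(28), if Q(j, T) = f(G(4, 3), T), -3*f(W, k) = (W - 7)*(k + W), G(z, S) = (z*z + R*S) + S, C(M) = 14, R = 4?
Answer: -666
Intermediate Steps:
G(z, S) = z² + 5*S (G(z, S) = (z*z + 4*S) + S = (z² + 4*S) + S = z² + 5*S)
f(W, k) = -(-7 + W)*(W + k)/3 (f(W, k) = -(W - 7)*(k + W)/3 = -(-7 + W)*(W + k)/3)
Q(j, T) = -248 - 8*T (Q(j, T) = -(4² + 5*3)²/3 + 7*(4² + 5*3)/3 + 7*T/3 - (4² + 5*3)*T/3 = -(16 + 15)²/3 + 7*(16 + 15)/3 + 7*T/3 - (16 + 15)*T/3 = -⅓*31² + (7/3)*31 + 7*T/3 - ⅓*31*T = -⅓*961 + 217/3 + 7*T/3 - 31*T/3 = -961/3 + 217/3 + 7*T/3 - 31*T/3 = -248 - 8*T)
Q(-58, 54) + C(28) = (-248 - 8*54) + 14 = (-248 - 432) + 14 = -680 + 14 = -666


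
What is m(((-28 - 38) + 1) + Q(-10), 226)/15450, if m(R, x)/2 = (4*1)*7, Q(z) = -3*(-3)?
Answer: 28/7725 ≈ 0.0036246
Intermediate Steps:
Q(z) = 9
m(R, x) = 56 (m(R, x) = 2*((4*1)*7) = 2*(4*7) = 2*28 = 56)
m(((-28 - 38) + 1) + Q(-10), 226)/15450 = 56/15450 = 56*(1/15450) = 28/7725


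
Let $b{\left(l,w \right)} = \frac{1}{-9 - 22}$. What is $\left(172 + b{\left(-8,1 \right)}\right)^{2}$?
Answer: $\frac{28419561}{961} \approx 29573.0$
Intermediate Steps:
$b{\left(l,w \right)} = - \frac{1}{31}$ ($b{\left(l,w \right)} = \frac{1}{-31} = - \frac{1}{31}$)
$\left(172 + b{\left(-8,1 \right)}\right)^{2} = \left(172 - \frac{1}{31}\right)^{2} = \left(\frac{5331}{31}\right)^{2} = \frac{28419561}{961}$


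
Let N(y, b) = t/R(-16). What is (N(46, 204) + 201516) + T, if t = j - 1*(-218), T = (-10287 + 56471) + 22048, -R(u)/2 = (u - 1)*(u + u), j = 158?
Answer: 36685681/136 ≈ 2.6975e+5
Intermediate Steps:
R(u) = -4*u*(-1 + u) (R(u) = -2*(u - 1)*(u + u) = -2*(-1 + u)*2*u = -4*u*(-1 + u))
T = 68232 (T = 46184 + 22048 = 68232)
t = 376 (t = 158 - 1*(-218) = 158 + 218 = 376)
N(y, b) = -47/136 (N(y, b) = 376/((4*(-16)*(1 - 1*(-16)))) = 376/((4*(-16)*(1 + 16))) = 376/((4*(-16)*17)) = 376/(-1088) = 376*(-1/1088) = -47/136)
(N(46, 204) + 201516) + T = (-47/136 + 201516) + 68232 = 27406129/136 + 68232 = 36685681/136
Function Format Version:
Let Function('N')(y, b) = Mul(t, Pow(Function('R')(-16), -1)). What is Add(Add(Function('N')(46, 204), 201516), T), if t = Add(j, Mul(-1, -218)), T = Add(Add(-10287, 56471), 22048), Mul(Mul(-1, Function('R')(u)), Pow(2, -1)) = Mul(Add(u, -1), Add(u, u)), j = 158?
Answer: Rational(36685681, 136) ≈ 2.6975e+5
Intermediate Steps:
Function('R')(u) = Mul(-4, u, Add(-1, u)) (Function('R')(u) = Mul(-2, Mul(Add(u, -1), Add(u, u))) = Mul(-2, Mul(Add(-1, u), Mul(2, u))) = Mul(-2, Mul(2, u, Add(-1, u))) = Mul(-4, u, Add(-1, u)))
T = 68232 (T = Add(46184, 22048) = 68232)
t = 376 (t = Add(158, Mul(-1, -218)) = Add(158, 218) = 376)
Function('N')(y, b) = Rational(-47, 136) (Function('N')(y, b) = Mul(376, Pow(Mul(4, -16, Add(1, Mul(-1, -16))), -1)) = Mul(376, Pow(Mul(4, -16, Add(1, 16)), -1)) = Mul(376, Pow(Mul(4, -16, 17), -1)) = Mul(376, Pow(-1088, -1)) = Mul(376, Rational(-1, 1088)) = Rational(-47, 136))
Add(Add(Function('N')(46, 204), 201516), T) = Add(Add(Rational(-47, 136), 201516), 68232) = Add(Rational(27406129, 136), 68232) = Rational(36685681, 136)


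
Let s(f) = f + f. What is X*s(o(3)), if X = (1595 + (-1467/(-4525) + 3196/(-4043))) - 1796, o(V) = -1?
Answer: 7371480788/18294575 ≈ 402.93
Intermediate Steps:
s(f) = 2*f
X = -3685740394/18294575 (X = (1595 + (-1467*(-1/4525) + 3196*(-1/4043))) - 1796 = (1595 + (1467/4525 - 3196/4043)) - 1796 = (1595 - 8530819/18294575) - 1796 = 29171316306/18294575 - 1796 = -3685740394/18294575 ≈ -201.47)
X*s(o(3)) = -7371480788*(-1)/18294575 = -3685740394/18294575*(-2) = 7371480788/18294575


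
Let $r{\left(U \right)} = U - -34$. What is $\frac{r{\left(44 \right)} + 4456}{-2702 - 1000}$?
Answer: $- \frac{2267}{1851} \approx -1.2247$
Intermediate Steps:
$r{\left(U \right)} = 34 + U$ ($r{\left(U \right)} = U + 34 = 34 + U$)
$\frac{r{\left(44 \right)} + 4456}{-2702 - 1000} = \frac{\left(34 + 44\right) + 4456}{-2702 - 1000} = \frac{78 + 4456}{-3702} = 4534 \left(- \frac{1}{3702}\right) = - \frac{2267}{1851}$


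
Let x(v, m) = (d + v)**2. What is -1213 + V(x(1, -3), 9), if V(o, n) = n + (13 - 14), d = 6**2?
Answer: -1205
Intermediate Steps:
d = 36
x(v, m) = (36 + v)**2
V(o, n) = -1 + n (V(o, n) = n - 1 = -1 + n)
-1213 + V(x(1, -3), 9) = -1213 + (-1 + 9) = -1213 + 8 = -1205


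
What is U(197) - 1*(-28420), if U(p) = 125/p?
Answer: 5598865/197 ≈ 28421.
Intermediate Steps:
U(197) - 1*(-28420) = 125/197 - 1*(-28420) = 125*(1/197) + 28420 = 125/197 + 28420 = 5598865/197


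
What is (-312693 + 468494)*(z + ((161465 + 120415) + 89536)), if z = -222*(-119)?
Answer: 61982935034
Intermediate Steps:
z = 26418
(-312693 + 468494)*(z + ((161465 + 120415) + 89536)) = (-312693 + 468494)*(26418 + ((161465 + 120415) + 89536)) = 155801*(26418 + (281880 + 89536)) = 155801*(26418 + 371416) = 155801*397834 = 61982935034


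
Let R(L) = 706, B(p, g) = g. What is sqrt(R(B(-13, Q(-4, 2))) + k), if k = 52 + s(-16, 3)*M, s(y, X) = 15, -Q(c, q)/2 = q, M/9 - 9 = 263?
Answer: sqrt(37478) ≈ 193.59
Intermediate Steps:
M = 2448 (M = 81 + 9*263 = 81 + 2367 = 2448)
Q(c, q) = -2*q
k = 36772 (k = 52 + 15*2448 = 52 + 36720 = 36772)
sqrt(R(B(-13, Q(-4, 2))) + k) = sqrt(706 + 36772) = sqrt(37478)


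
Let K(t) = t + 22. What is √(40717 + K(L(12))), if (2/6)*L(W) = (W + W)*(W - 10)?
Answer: √40883 ≈ 202.20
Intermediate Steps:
L(W) = 6*W*(-10 + W) (L(W) = 3*((W + W)*(W - 10)) = 3*((2*W)*(-10 + W)) = 3*(2*W*(-10 + W)) = 6*W*(-10 + W))
K(t) = 22 + t
√(40717 + K(L(12))) = √(40717 + (22 + 6*12*(-10 + 12))) = √(40717 + (22 + 6*12*2)) = √(40717 + (22 + 144)) = √(40717 + 166) = √40883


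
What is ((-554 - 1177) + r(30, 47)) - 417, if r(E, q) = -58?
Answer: -2206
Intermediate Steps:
((-554 - 1177) + r(30, 47)) - 417 = ((-554 - 1177) - 58) - 417 = (-1731 - 58) - 417 = -1789 - 417 = -2206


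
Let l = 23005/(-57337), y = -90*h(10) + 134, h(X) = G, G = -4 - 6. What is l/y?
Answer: -23005/59286458 ≈ -0.00038803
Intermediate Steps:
G = -10
h(X) = -10
y = 1034 (y = -90*(-10) + 134 = 900 + 134 = 1034)
l = -23005/57337 (l = 23005*(-1/57337) = -23005/57337 ≈ -0.40122)
l/y = -23005/57337/1034 = -23005/57337*1/1034 = -23005/59286458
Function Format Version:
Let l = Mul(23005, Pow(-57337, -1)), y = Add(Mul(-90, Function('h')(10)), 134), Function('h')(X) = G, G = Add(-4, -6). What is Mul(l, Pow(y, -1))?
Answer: Rational(-23005, 59286458) ≈ -0.00038803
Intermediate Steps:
G = -10
Function('h')(X) = -10
y = 1034 (y = Add(Mul(-90, -10), 134) = Add(900, 134) = 1034)
l = Rational(-23005, 57337) (l = Mul(23005, Rational(-1, 57337)) = Rational(-23005, 57337) ≈ -0.40122)
Mul(l, Pow(y, -1)) = Mul(Rational(-23005, 57337), Pow(1034, -1)) = Mul(Rational(-23005, 57337), Rational(1, 1034)) = Rational(-23005, 59286458)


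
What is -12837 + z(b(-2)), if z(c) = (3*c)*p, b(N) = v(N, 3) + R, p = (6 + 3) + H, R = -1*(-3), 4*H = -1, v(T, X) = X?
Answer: -25359/2 ≈ -12680.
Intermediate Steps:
H = -1/4 (H = (1/4)*(-1) = -1/4 ≈ -0.25000)
R = 3
p = 35/4 (p = (6 + 3) - 1/4 = 9 - 1/4 = 35/4 ≈ 8.7500)
b(N) = 6 (b(N) = 3 + 3 = 6)
z(c) = 105*c/4 (z(c) = (3*c)*(35/4) = 105*c/4)
-12837 + z(b(-2)) = -12837 + (105/4)*6 = -12837 + 315/2 = -25359/2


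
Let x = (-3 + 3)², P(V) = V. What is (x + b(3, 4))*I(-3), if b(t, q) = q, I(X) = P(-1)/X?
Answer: 4/3 ≈ 1.3333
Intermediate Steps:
I(X) = -1/X
x = 0 (x = 0² = 0)
(x + b(3, 4))*I(-3) = (0 + 4)*(-1/(-3)) = 4*(-1*(-⅓)) = 4*(⅓) = 4/3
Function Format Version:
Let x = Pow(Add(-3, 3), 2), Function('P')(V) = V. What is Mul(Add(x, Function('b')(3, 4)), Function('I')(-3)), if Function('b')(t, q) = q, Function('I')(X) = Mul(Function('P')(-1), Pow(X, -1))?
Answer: Rational(4, 3) ≈ 1.3333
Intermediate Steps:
Function('I')(X) = Mul(-1, Pow(X, -1))
x = 0 (x = Pow(0, 2) = 0)
Mul(Add(x, Function('b')(3, 4)), Function('I')(-3)) = Mul(Add(0, 4), Mul(-1, Pow(-3, -1))) = Mul(4, Mul(-1, Rational(-1, 3))) = Mul(4, Rational(1, 3)) = Rational(4, 3)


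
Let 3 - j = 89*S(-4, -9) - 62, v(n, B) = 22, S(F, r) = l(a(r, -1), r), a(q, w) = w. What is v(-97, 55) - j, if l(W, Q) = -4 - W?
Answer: -310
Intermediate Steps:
S(F, r) = -3 (S(F, r) = -4 - 1*(-1) = -4 + 1 = -3)
j = 332 (j = 3 - (89*(-3) - 62) = 3 - (-267 - 62) = 3 - 1*(-329) = 3 + 329 = 332)
v(-97, 55) - j = 22 - 1*332 = 22 - 332 = -310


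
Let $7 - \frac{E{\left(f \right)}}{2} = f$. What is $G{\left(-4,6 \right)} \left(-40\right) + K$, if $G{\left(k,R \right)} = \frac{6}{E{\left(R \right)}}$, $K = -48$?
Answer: $-168$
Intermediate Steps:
$E{\left(f \right)} = 14 - 2 f$
$G{\left(k,R \right)} = \frac{6}{14 - 2 R}$
$G{\left(-4,6 \right)} \left(-40\right) + K = - \frac{3}{-7 + 6} \left(-40\right) - 48 = - \frac{3}{-1} \left(-40\right) - 48 = \left(-3\right) \left(-1\right) \left(-40\right) - 48 = 3 \left(-40\right) - 48 = -120 - 48 = -168$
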